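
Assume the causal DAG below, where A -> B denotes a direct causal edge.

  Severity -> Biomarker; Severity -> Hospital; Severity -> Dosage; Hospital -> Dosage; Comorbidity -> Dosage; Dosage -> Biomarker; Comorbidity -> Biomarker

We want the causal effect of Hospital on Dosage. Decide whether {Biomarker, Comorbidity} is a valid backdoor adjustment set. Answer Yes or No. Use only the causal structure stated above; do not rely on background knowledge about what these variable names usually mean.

Backdoor paths from Hospital to Dosage (paths whose first edge points into Hospital):
  P1: Hospital <- Severity -> Dosage
  P2: Hospital <- Severity -> Biomarker <- Comorbidity -> Dosage
  P3: Hospital <- Severity -> Biomarker <- Dosage
Condition 1 (no descendant of Hospital in the set): FAILS — Biomarker is a descendant of Hospital.
Condition 2 (every backdoor path blocked by {Biomarker, Comorbidity}):
  P1: open — no interior node is in the conditioning set.
  P2: blocked at fork node Comorbidity ∈ conditioning set.
  P3: open — collider(s) Biomarker are conditioned on (or have a conditioned descendant) and no non-collider on the path is in the set.
{Biomarker, Comorbidity} does not satisfy the backdoor criterion.

No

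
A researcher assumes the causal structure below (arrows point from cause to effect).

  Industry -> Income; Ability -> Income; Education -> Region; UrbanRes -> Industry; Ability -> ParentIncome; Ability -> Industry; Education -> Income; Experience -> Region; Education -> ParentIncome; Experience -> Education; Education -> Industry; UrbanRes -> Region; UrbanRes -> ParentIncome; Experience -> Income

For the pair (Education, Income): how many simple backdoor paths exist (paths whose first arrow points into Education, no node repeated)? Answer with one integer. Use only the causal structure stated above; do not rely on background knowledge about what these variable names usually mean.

5

A backdoor path from Education to Income is any simple undirected path whose first edge points into Education (i.e. leaves Education via a parent).
Parents of Education: {Experience}.
Enumerating:
  P1: Education <- Experience -> Income
  P2: Education <- Experience -> Region <- UrbanRes -> Industry <- Ability -> Income
  P3: Education <- Experience -> Region <- UrbanRes -> Industry -> Income
  P4: Education <- Experience -> Region <- UrbanRes -> ParentIncome <- Ability -> Industry -> Income
  P5: Education <- Experience -> Region <- UrbanRes -> ParentIncome <- Ability -> Income
That exhausts the simple backdoor paths. Count: 5.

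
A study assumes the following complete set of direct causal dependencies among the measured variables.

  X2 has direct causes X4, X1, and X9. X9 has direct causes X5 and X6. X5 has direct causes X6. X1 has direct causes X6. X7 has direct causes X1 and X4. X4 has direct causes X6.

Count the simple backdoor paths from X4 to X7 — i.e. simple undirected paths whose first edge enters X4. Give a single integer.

A backdoor path from X4 to X7 is any simple undirected path whose first edge points into X4 (i.e. leaves X4 via a parent).
Parents of X4: {X6}.
Enumerating:
  P1: X4 <- X6 -> X5 -> X9 -> X2 <- X1 -> X7
  P2: X4 <- X6 -> X9 -> X2 <- X1 -> X7
  P3: X4 <- X6 -> X1 -> X7
That exhausts the simple backdoor paths. Count: 3.

3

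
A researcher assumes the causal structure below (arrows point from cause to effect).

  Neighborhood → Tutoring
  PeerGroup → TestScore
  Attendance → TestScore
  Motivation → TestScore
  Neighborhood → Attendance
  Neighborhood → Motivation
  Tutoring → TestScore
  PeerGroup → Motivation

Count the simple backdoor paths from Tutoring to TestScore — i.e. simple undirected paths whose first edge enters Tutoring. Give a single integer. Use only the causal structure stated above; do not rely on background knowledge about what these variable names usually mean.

A backdoor path from Tutoring to TestScore is any simple undirected path whose first edge points into Tutoring (i.e. leaves Tutoring via a parent).
Parents of Tutoring: {Neighborhood}.
Enumerating:
  P1: Tutoring <- Neighborhood -> Attendance -> TestScore
  P2: Tutoring <- Neighborhood -> Motivation <- PeerGroup -> TestScore
  P3: Tutoring <- Neighborhood -> Motivation -> TestScore
That exhausts the simple backdoor paths. Count: 3.

3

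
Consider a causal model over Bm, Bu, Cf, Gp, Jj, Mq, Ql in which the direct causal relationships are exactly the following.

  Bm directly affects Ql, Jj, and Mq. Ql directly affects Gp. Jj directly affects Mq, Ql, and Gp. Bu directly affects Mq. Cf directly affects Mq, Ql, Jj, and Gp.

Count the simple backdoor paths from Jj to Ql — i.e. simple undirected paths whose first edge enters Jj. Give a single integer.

6

A backdoor path from Jj to Ql is any simple undirected path whose first edge points into Jj (i.e. leaves Jj via a parent).
Parents of Jj: {Bm, Cf}.
Enumerating:
  P1: Jj <- Cf -> Ql
  P2: Jj <- Cf -> Mq <- Bm -> Ql
  P3: Jj <- Cf -> Gp <- Ql
  P4: Jj <- Bm -> Ql
  P5: Jj <- Bm -> Mq <- Cf -> Ql
  P6: Jj <- Bm -> Mq <- Cf -> Gp <- Ql
That exhausts the simple backdoor paths. Count: 6.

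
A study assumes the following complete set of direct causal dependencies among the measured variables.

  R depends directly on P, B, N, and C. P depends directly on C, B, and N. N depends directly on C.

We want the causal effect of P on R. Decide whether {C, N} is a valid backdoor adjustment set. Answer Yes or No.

Backdoor paths from P to R (paths whose first edge points into P):
  P1: P <- C -> N -> R
  P2: P <- C -> R
  P3: P <- N <- C -> R
  P4: P <- N -> R
  P5: P <- B -> R
Condition 1 (no descendant of P in the set): holds — descendants of P are {R}; none are in {C, N}.
Condition 2 (every backdoor path blocked by {C, N}):
  P1: blocked at fork node C ∈ conditioning set.
  P2: blocked at fork node C ∈ conditioning set.
  P3: blocked at chain node N ∈ conditioning set.
  P4: blocked at fork node N ∈ conditioning set.
  P5: open — no interior node is in the conditioning set.
{C, N} does not satisfy the backdoor criterion.

No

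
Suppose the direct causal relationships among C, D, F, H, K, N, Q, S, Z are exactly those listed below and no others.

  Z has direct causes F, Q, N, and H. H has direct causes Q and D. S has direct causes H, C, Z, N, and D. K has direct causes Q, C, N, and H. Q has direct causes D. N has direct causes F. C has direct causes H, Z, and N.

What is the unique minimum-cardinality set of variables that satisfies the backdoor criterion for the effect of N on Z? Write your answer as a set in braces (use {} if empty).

Variables eligible for adjustment (non-descendants of N, excluding N and Z): {D, F, H, Q}.
Backdoor paths from N to Z:
  P1: N <- F -> Z
The empty set is not sufficient: P1 (N <- F -> Z) has no collider blocking it and no conditioned non-collider, so it is open.
Try {F}:
  P1: blocked at fork node F ∈ conditioning set.
{F} contains no descendant of N and blocks every backdoor path.
No other singleton works — e.g. {D} leaves P1 open — so {F} is the unique smallest valid adjustment set.

{F}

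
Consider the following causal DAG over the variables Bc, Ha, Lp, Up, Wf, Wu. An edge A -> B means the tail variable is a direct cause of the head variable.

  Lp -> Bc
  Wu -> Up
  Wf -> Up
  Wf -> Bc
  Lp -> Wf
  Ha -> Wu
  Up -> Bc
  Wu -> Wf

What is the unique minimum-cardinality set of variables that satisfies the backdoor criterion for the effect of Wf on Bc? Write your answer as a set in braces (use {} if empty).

Variables eligible for adjustment (non-descendants of Wf, excluding Wf and Bc): {Ha, Lp, Wu}.
Backdoor paths from Wf to Bc:
  P1: Wf <- Wu -> Up -> Bc
  P2: Wf <- Lp -> Bc
The empty set is not sufficient: P1 (Wf <- Wu -> Up -> Bc) has no collider blocking it and no conditioned non-collider, so it is open.
Try {Lp, Wu}:
  P1: blocked at fork node Wu ∈ conditioning set.
  P2: blocked at fork node Lp ∈ conditioning set.
{Lp, Wu} contains no descendant of Wf and blocks every backdoor path.
Every element of {Lp, Wu} is needed (dropping Lp leaves P2 open; dropping Wu leaves P1 open), so no proper subset is valid.
Among all size-2 subsets of the eligible variables, only {Lp, Wu} blocks every backdoor path, so it is the unique smallest valid adjustment set.

{Lp, Wu}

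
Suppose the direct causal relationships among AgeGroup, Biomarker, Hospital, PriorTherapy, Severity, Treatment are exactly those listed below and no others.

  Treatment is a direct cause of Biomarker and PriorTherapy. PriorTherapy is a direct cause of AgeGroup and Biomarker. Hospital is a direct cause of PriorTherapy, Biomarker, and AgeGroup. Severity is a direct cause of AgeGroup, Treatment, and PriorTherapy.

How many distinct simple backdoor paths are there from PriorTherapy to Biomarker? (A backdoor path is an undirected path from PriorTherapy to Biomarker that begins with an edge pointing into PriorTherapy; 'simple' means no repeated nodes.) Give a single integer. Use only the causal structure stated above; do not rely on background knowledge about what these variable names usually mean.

A backdoor path from PriorTherapy to Biomarker is any simple undirected path whose first edge points into PriorTherapy (i.e. leaves PriorTherapy via a parent).
Parents of PriorTherapy: {Hospital, Severity, Treatment}.
Enumerating:
  P1: PriorTherapy <- Severity -> Treatment -> Biomarker
  P2: PriorTherapy <- Severity -> AgeGroup <- Hospital -> Biomarker
  P3: PriorTherapy <- Hospital -> Biomarker
  P4: PriorTherapy <- Hospital -> AgeGroup <- Severity -> Treatment -> Biomarker
  P5: PriorTherapy <- Treatment <- Severity -> AgeGroup <- Hospital -> Biomarker
  P6: PriorTherapy <- Treatment -> Biomarker
That exhausts the simple backdoor paths. Count: 6.

6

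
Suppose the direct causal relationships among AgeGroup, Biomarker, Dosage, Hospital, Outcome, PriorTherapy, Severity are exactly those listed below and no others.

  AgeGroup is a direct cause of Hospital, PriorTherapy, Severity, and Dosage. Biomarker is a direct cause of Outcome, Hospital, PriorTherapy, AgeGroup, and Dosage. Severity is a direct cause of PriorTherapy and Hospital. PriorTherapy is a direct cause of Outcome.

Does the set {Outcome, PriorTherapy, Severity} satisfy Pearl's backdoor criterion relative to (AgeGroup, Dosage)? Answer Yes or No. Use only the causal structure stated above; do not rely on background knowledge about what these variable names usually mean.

No

Backdoor paths from AgeGroup to Dosage (paths whose first edge points into AgeGroup):
  P1: AgeGroup <- Biomarker -> Dosage
Condition 1 (no descendant of AgeGroup in the set): FAILS — Outcome, PriorTherapy, and Severity are descendants of AgeGroup.
Condition 2 (every backdoor path blocked by {Outcome, PriorTherapy, Severity}):
  P1: open — no interior node is in the conditioning set.
{Outcome, PriorTherapy, Severity} does not satisfy the backdoor criterion.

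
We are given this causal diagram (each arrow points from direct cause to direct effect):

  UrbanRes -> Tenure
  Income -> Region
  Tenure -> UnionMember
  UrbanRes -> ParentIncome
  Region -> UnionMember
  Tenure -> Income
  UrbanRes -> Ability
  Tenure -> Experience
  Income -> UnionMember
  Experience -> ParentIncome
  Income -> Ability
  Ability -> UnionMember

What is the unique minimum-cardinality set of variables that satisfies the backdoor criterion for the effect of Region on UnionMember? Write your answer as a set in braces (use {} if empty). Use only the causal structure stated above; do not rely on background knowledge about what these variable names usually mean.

{Income}

Variables eligible for adjustment (non-descendants of Region, excluding Region and UnionMember): {Ability, Experience, Income, ParentIncome, Tenure, UrbanRes}.
Backdoor paths from Region to UnionMember:
  P1: Region <- Income <- Tenure <- UrbanRes -> Ability -> UnionMember
  P2: Region <- Income <- Tenure -> Experience -> ParentIncome <- UrbanRes -> Ability -> UnionMember
  P3: Region <- Income <- Tenure -> UnionMember
  P4: Region <- Income -> Ability <- UrbanRes -> Tenure -> UnionMember
  P5: Region <- Income -> Ability <- UrbanRes -> ParentIncome <- Experience <- Tenure -> UnionMember
  P6: Region <- Income -> Ability -> UnionMember
  P7: Region <- Income -> UnionMember
The empty set is not sufficient: P1 (Region <- Income <- Tenure <- UrbanRes -> Ability -> UnionMember) has no collider blocking it and no conditioned non-collider, so it is open.
Try {Income}:
  P1: blocked at chain node Income ∈ conditioning set.
  P2: blocked at chain node Income ∈ conditioning set.
  P3: blocked at chain node Income ∈ conditioning set.
  P4: blocked at fork node Income ∈ conditioning set.
  P5: blocked at fork node Income ∈ conditioning set.
  P6: blocked at fork node Income ∈ conditioning set.
  P7: blocked at fork node Income ∈ conditioning set.
{Income} contains no descendant of Region and blocks every backdoor path.
No other singleton works — e.g. {UrbanRes} leaves P3 open — so {Income} is the unique smallest valid adjustment set.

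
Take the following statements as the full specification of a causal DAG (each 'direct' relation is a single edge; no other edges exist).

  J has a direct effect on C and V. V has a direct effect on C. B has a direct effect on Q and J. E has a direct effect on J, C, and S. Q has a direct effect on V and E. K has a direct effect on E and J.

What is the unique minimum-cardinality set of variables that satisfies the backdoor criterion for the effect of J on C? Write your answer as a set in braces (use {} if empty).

Variables eligible for adjustment (non-descendants of J, excluding J and C): {B, E, K, Q, S}.
Backdoor paths from J to C:
  P1: J <- B -> Q -> E -> C
  P2: J <- B -> Q -> V -> C
  P3: J <- K -> E <- Q -> V -> C
  P4: J <- K -> E -> C
  P5: J <- E <- Q -> V -> C
  P6: J <- E -> C
The empty set is not sufficient: P1 (J <- B -> Q -> E -> C) has no collider blocking it and no conditioned non-collider, so it is open.
Try {E, Q}:
  P1: blocked at chain node Q ∈ conditioning set.
  P2: blocked at chain node Q ∈ conditioning set.
  P3: blocked at fork node Q ∈ conditioning set.
  P4: blocked at chain node E ∈ conditioning set.
  P5: blocked at chain node E ∈ conditioning set.
  P6: blocked at fork node E ∈ conditioning set.
{E, Q} contains no descendant of J and blocks every backdoor path.
Every element of {E, Q} is needed (dropping E leaves P4 open; dropping Q leaves P2 open), so no proper subset is valid.
Among all size-2 subsets of the eligible variables, only {E, Q} blocks every backdoor path, so it is the unique smallest valid adjustment set.

{E, Q}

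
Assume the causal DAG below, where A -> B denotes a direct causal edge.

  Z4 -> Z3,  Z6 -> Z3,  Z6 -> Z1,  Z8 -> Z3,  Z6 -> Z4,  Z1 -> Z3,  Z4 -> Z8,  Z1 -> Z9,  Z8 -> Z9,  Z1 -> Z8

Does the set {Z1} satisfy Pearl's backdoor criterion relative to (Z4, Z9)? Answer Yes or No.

Backdoor paths from Z4 to Z9 (paths whose first edge points into Z4):
  P1: Z4 <- Z6 -> Z1 -> Z8 -> Z9
  P2: Z4 <- Z6 -> Z1 -> Z9
  P3: Z4 <- Z6 -> Z1 -> Z3 <- Z8 -> Z9
  P4: Z4 <- Z6 -> Z3 <- Z1 -> Z8 -> Z9
  P5: Z4 <- Z6 -> Z3 <- Z1 -> Z9
  P6: Z4 <- Z6 -> Z3 <- Z8 <- Z1 -> Z9
  P7: Z4 <- Z6 -> Z3 <- Z8 -> Z9
Condition 1 (no descendant of Z4 in the set): holds — descendants of Z4 are {Z3, Z8, Z9}; none are in {Z1}.
Condition 2 (every backdoor path blocked by {Z1}):
  P1: blocked at chain node Z1 ∈ conditioning set.
  P2: blocked at chain node Z1 ∈ conditioning set.
  P3: blocked at chain node Z1 ∈ conditioning set.
  P4: blocked at collider Z3 (neither it nor any descendant is in the conditioning set).
  P5: blocked at collider Z3 (neither it nor any descendant is in the conditioning set).
  P6: blocked at collider Z3 (neither it nor any descendant is in the conditioning set).
  P7: blocked at collider Z3 (neither it nor any descendant is in the conditioning set).
{Z1} satisfies the backdoor criterion.

Yes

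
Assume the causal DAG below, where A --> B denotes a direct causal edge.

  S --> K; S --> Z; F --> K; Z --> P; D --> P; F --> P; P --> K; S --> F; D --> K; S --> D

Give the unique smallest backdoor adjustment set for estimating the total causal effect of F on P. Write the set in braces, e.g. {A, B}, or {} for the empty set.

{S}

Variables eligible for adjustment (non-descendants of F, excluding F and P): {D, S, Z}.
Backdoor paths from F to P:
  P1: F <- S -> D -> P
  P2: F <- S -> D -> K <- P
  P3: F <- S -> Z -> P
  P4: F <- S -> K <- D -> P
  P5: F <- S -> K <- P
The empty set is not sufficient: P1 (F <- S -> D -> P) has no collider blocking it and no conditioned non-collider, so it is open.
Try {S}:
  P1: blocked at fork node S ∈ conditioning set.
  P2: blocked at fork node S ∈ conditioning set.
  P3: blocked at fork node S ∈ conditioning set.
  P4: blocked at fork node S ∈ conditioning set.
  P5: blocked at fork node S ∈ conditioning set.
{S} contains no descendant of F and blocks every backdoor path.
No other singleton works — e.g. {D} leaves P3 open — so {S} is the unique smallest valid adjustment set.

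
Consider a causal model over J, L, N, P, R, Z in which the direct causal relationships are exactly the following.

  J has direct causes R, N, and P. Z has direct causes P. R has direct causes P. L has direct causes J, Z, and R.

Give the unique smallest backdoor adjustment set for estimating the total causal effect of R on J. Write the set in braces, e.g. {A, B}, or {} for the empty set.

{P}

Variables eligible for adjustment (non-descendants of R, excluding R and J): {N, P, Z}.
Backdoor paths from R to J:
  P1: R <- P -> Z -> L <- J
  P2: R <- P -> J
The empty set is not sufficient: P2 (R <- P -> J) has no collider blocking it and no conditioned non-collider, so it is open.
Try {P}:
  P1: blocked at fork node P ∈ conditioning set.
  P2: blocked at fork node P ∈ conditioning set.
{P} contains no descendant of R and blocks every backdoor path.
No other singleton works — e.g. {N} leaves P2 open — so {P} is the unique smallest valid adjustment set.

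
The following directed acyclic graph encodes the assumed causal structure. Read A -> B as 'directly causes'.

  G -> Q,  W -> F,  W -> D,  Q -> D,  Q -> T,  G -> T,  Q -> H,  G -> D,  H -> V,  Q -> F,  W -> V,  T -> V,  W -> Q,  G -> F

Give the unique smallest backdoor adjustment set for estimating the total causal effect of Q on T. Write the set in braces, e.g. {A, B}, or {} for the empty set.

Variables eligible for adjustment (non-descendants of Q, excluding Q and T): {G, W}.
Backdoor paths from Q to T:
  P1: Q <- G -> T
  P2: Q <- G -> F <- W -> V <- T
  P3: Q <- G -> D <- W -> V <- T
  P4: Q <- W -> F <- G -> T
  P5: Q <- W -> D <- G -> T
  P6: Q <- W -> V <- T
The empty set is not sufficient: P1 (Q <- G -> T) has no collider blocking it and no conditioned non-collider, so it is open.
Try {G}:
  P1: blocked at fork node G ∈ conditioning set.
  P2: blocked at fork node G ∈ conditioning set.
  P3: blocked at fork node G ∈ conditioning set.
  P4: blocked at collider F (neither it nor any descendant is in the conditioning set).
  P5: blocked at collider D (neither it nor any descendant is in the conditioning set).
  P6: blocked at collider V (neither it nor any descendant is in the conditioning set).
{G} contains no descendant of Q and blocks every backdoor path.
No other singleton works — e.g. {W} leaves P1 open — so {G} is the unique smallest valid adjustment set.

{G}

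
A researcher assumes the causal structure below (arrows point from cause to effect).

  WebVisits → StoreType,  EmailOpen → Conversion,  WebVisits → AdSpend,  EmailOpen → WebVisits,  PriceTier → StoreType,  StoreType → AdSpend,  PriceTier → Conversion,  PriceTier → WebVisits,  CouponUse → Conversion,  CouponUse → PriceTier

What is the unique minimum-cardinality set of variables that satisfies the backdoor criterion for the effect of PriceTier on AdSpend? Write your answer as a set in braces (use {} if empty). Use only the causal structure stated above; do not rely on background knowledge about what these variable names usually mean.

{}

Variables eligible for adjustment (non-descendants of PriceTier, excluding PriceTier and AdSpend): {CouponUse, EmailOpen}.
Backdoor paths from PriceTier to AdSpend:
  P1: PriceTier <- CouponUse -> Conversion <- EmailOpen -> WebVisits -> StoreType -> AdSpend
  P2: PriceTier <- CouponUse -> Conversion <- EmailOpen -> WebVisits -> AdSpend
Each backdoor path contains an unconditioned collider, so every path is already blocked with the empty conditioning set:
  P1: blocked at collider Conversion (neither it nor any descendant is in the conditioning set).
  P2: blocked at collider Conversion (neither it nor any descendant is in the conditioning set).
The empty set is therefore the unique smallest valid set.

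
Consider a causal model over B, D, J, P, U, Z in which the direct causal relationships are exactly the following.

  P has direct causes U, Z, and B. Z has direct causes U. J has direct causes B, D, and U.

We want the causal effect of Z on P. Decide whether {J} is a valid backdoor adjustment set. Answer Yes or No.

Backdoor paths from Z to P (paths whose first edge points into Z):
  P1: Z <- U -> J <- B -> P
  P2: Z <- U -> P
Condition 1 (no descendant of Z in the set): holds — descendants of Z are {P}; none are in {J}.
Condition 2 (every backdoor path blocked by {J}):
  P1: open — collider(s) J are conditioned on (or have a conditioned descendant) and no non-collider on the path is in the set.
  P2: open — no interior node is in the conditioning set.
{J} does not satisfy the backdoor criterion.

No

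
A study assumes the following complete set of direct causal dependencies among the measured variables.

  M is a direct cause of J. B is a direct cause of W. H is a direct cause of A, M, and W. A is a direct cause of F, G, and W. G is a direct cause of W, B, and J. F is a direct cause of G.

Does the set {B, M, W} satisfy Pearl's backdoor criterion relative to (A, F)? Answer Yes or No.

Backdoor paths from A to F (paths whose first edge points into A):
  P1: A <- H -> M -> J <- G <- F
  P2: A <- H -> W <- G <- F
  P3: A <- H -> W <- B <- G <- F
Condition 1 (no descendant of A in the set): FAILS — B and W are descendants of A.
Condition 2 (every backdoor path blocked by {B, M, W}):
  P1: blocked at chain node M ∈ conditioning set.
  P2: open — collider(s) W are conditioned on (or have a conditioned descendant) and no non-collider on the path is in the set.
  P3: blocked at chain node B ∈ conditioning set.
{B, M, W} does not satisfy the backdoor criterion.

No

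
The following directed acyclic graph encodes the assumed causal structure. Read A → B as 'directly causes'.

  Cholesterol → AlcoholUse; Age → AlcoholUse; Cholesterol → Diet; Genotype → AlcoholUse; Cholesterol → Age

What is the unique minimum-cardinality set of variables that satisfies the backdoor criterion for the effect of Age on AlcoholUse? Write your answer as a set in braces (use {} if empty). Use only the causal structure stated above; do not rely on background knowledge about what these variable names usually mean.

{Cholesterol}

Variables eligible for adjustment (non-descendants of Age, excluding Age and AlcoholUse): {Cholesterol, Diet, Genotype}.
Backdoor paths from Age to AlcoholUse:
  P1: Age <- Cholesterol -> AlcoholUse
The empty set is not sufficient: P1 (Age <- Cholesterol -> AlcoholUse) has no collider blocking it and no conditioned non-collider, so it is open.
Try {Cholesterol}:
  P1: blocked at fork node Cholesterol ∈ conditioning set.
{Cholesterol} contains no descendant of Age and blocks every backdoor path.
No other singleton works — e.g. {Genotype} leaves P1 open — so {Cholesterol} is the unique smallest valid adjustment set.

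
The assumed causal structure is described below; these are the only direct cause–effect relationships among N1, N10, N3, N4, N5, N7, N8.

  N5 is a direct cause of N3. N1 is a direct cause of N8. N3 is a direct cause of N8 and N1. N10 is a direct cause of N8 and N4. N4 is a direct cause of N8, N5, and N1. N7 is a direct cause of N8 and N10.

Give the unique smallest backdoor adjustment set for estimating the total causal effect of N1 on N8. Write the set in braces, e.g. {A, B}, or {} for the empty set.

{N3, N4}

Variables eligible for adjustment (non-descendants of N1, excluding N1 and N8): {N10, N3, N4, N5, N7}.
Backdoor paths from N1 to N8:
  P1: N1 <- N4 <- N10 <- N7 -> N8
  P2: N1 <- N4 <- N10 -> N8
  P3: N1 <- N4 -> N5 -> N3 -> N8
  P4: N1 <- N4 -> N8
  P5: N1 <- N3 <- N5 <- N4 <- N10 <- N7 -> N8
  P6: N1 <- N3 <- N5 <- N4 <- N10 -> N8
  P7: N1 <- N3 <- N5 <- N4 -> N8
  P8: N1 <- N3 -> N8
The empty set is not sufficient: P1 (N1 <- N4 <- N10 <- N7 -> N8) has no collider blocking it and no conditioned non-collider, so it is open.
Try {N3, N4}:
  P1: blocked at chain node N4 ∈ conditioning set.
  P2: blocked at chain node N4 ∈ conditioning set.
  P3: blocked at fork node N4 ∈ conditioning set.
  P4: blocked at fork node N4 ∈ conditioning set.
  P5: blocked at chain node N3 ∈ conditioning set.
  P6: blocked at chain node N3 ∈ conditioning set.
  P7: blocked at chain node N3 ∈ conditioning set.
  P8: blocked at fork node N3 ∈ conditioning set.
{N3, N4} contains no descendant of N1 and blocks every backdoor path.
Every element of {N3, N4} is needed (dropping N3 leaves P8 open; dropping N4 leaves P1 open), so no proper subset is valid.
Among all size-2 subsets of the eligible variables, only {N3, N4} blocks every backdoor path, so it is the unique smallest valid adjustment set.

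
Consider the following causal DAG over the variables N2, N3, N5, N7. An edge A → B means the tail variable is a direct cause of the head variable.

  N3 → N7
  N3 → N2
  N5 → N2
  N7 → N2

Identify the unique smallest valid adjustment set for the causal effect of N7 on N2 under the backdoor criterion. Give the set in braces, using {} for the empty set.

Variables eligible for adjustment (non-descendants of N7, excluding N7 and N2): {N3, N5}.
Backdoor paths from N7 to N2:
  P1: N7 <- N3 -> N2
The empty set is not sufficient: P1 (N7 <- N3 -> N2) has no collider blocking it and no conditioned non-collider, so it is open.
Try {N3}:
  P1: blocked at fork node N3 ∈ conditioning set.
{N3} contains no descendant of N7 and blocks every backdoor path.
No other singleton works — e.g. {N5} leaves P1 open — so {N3} is the unique smallest valid adjustment set.

{N3}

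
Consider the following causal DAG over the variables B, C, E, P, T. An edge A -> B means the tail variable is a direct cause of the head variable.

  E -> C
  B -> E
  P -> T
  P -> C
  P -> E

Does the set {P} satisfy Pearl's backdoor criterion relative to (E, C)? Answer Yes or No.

Backdoor paths from E to C (paths whose first edge points into E):
  P1: E <- P -> C
Condition 1 (no descendant of E in the set): holds — descendants of E are {C}; none are in {P}.
Condition 2 (every backdoor path blocked by {P}):
  P1: blocked at fork node P ∈ conditioning set.
{P} satisfies the backdoor criterion.

Yes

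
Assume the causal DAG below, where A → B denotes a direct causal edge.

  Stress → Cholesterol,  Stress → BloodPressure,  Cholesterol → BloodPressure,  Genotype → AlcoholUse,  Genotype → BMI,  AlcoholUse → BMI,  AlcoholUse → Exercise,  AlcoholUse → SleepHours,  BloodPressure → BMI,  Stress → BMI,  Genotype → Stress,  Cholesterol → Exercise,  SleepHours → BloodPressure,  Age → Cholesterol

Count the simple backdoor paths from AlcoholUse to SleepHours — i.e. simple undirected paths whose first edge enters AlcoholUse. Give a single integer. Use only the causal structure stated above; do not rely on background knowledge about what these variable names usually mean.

6

A backdoor path from AlcoholUse to SleepHours is any simple undirected path whose first edge points into AlcoholUse (i.e. leaves AlcoholUse via a parent).
Parents of AlcoholUse: {Genotype}.
Enumerating:
  P1: AlcoholUse <- Genotype -> Stress -> Cholesterol -> BloodPressure <- SleepHours
  P2: AlcoholUse <- Genotype -> Stress -> BloodPressure <- SleepHours
  P3: AlcoholUse <- Genotype -> Stress -> BMI <- BloodPressure <- SleepHours
  P4: AlcoholUse <- Genotype -> BMI <- Stress -> Cholesterol -> BloodPressure <- SleepHours
  P5: AlcoholUse <- Genotype -> BMI <- Stress -> BloodPressure <- SleepHours
  P6: AlcoholUse <- Genotype -> BMI <- BloodPressure <- SleepHours
That exhausts the simple backdoor paths. Count: 6.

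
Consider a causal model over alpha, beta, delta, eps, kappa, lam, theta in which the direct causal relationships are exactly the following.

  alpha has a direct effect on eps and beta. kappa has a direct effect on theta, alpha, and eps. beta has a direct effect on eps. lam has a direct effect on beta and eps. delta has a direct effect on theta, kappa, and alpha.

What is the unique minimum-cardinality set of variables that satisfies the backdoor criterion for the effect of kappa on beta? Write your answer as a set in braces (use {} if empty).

Variables eligible for adjustment (non-descendants of kappa, excluding kappa and beta): {delta, lam}.
Backdoor paths from kappa to beta:
  P1: kappa <- delta -> alpha -> beta
  P2: kappa <- delta -> alpha -> eps <- lam -> beta
  P3: kappa <- delta -> alpha -> eps <- beta
The empty set is not sufficient: P1 (kappa <- delta -> alpha -> beta) has no collider blocking it and no conditioned non-collider, so it is open.
Try {delta}:
  P1: blocked at fork node delta ∈ conditioning set.
  P2: blocked at fork node delta ∈ conditioning set.
  P3: blocked at fork node delta ∈ conditioning set.
{delta} contains no descendant of kappa and blocks every backdoor path.
No other singleton works — e.g. {lam} leaves P1 open — so {delta} is the unique smallest valid adjustment set.

{delta}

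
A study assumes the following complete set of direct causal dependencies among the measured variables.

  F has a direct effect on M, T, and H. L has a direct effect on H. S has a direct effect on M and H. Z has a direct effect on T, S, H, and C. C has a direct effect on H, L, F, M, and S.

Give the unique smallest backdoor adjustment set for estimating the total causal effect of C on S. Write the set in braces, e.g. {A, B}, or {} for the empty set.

Variables eligible for adjustment (non-descendants of C, excluding C and S): {Z}.
Backdoor paths from C to S:
  P1: C <- Z -> S
  P2: C <- Z -> H <- F -> M <- S
  P3: C <- Z -> H <- S
  P4: C <- Z -> T <- F -> M <- S
  P5: C <- Z -> T <- F -> H <- S
The empty set is not sufficient: P1 (C <- Z -> S) has no collider blocking it and no conditioned non-collider, so it is open.
Try {Z}:
  P1: blocked at fork node Z ∈ conditioning set.
  P2: blocked at fork node Z ∈ conditioning set.
  P3: blocked at fork node Z ∈ conditioning set.
  P4: blocked at fork node Z ∈ conditioning set.
  P5: blocked at fork node Z ∈ conditioning set.
{Z} contains no descendant of C and blocks every backdoor path.
{Z} is the unique smallest valid adjustment set.

{Z}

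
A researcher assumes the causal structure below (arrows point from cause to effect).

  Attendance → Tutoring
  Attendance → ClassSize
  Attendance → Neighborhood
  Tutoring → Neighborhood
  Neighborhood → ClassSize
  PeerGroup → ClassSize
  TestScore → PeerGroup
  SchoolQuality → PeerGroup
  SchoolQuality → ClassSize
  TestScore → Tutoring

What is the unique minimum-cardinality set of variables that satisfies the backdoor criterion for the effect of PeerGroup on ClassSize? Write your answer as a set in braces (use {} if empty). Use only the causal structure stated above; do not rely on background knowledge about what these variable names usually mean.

Variables eligible for adjustment (non-descendants of PeerGroup, excluding PeerGroup and ClassSize): {Attendance, Neighborhood, SchoolQuality, TestScore, Tutoring}.
Backdoor paths from PeerGroup to ClassSize:
  P1: PeerGroup <- TestScore -> Tutoring <- Attendance -> Neighborhood -> ClassSize
  P2: PeerGroup <- TestScore -> Tutoring <- Attendance -> ClassSize
  P3: PeerGroup <- TestScore -> Tutoring -> Neighborhood <- Attendance -> ClassSize
  P4: PeerGroup <- TestScore -> Tutoring -> Neighborhood -> ClassSize
  P5: PeerGroup <- SchoolQuality -> ClassSize
The empty set is not sufficient: P4 (PeerGroup <- TestScore -> Tutoring -> Neighborhood -> ClassSize) has no collider blocking it and no conditioned non-collider, so it is open.
Try {SchoolQuality, TestScore}:
  P1: blocked at fork node TestScore ∈ conditioning set.
  P2: blocked at fork node TestScore ∈ conditioning set.
  P3: blocked at fork node TestScore ∈ conditioning set.
  P4: blocked at fork node TestScore ∈ conditioning set.
  P5: blocked at fork node SchoolQuality ∈ conditioning set.
{SchoolQuality, TestScore} contains no descendant of PeerGroup and blocks every backdoor path.
Every element of {SchoolQuality, TestScore} is needed (dropping SchoolQuality leaves P5 open; dropping TestScore leaves P4 open), so no proper subset is valid.
Among all size-2 subsets of the eligible variables, only {SchoolQuality, TestScore} blocks every backdoor path, so it is the unique smallest valid adjustment set.

{SchoolQuality, TestScore}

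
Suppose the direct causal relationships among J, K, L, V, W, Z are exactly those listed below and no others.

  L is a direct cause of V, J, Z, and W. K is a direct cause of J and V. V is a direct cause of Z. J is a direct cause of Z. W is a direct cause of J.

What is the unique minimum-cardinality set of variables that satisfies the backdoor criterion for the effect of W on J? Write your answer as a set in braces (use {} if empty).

{L}

Variables eligible for adjustment (non-descendants of W, excluding W and J): {K, L, V}.
Backdoor paths from W to J:
  P1: W <- L -> V <- K -> J
  P2: W <- L -> V -> Z <- J
  P3: W <- L -> J
  P4: W <- L -> Z <- V <- K -> J
  P5: W <- L -> Z <- J
The empty set is not sufficient: P3 (W <- L -> J) has no collider blocking it and no conditioned non-collider, so it is open.
Try {L}:
  P1: blocked at fork node L ∈ conditioning set.
  P2: blocked at fork node L ∈ conditioning set.
  P3: blocked at fork node L ∈ conditioning set.
  P4: blocked at fork node L ∈ conditioning set.
  P5: blocked at fork node L ∈ conditioning set.
{L} contains no descendant of W and blocks every backdoor path.
No other singleton works — e.g. {K} leaves P3 open — so {L} is the unique smallest valid adjustment set.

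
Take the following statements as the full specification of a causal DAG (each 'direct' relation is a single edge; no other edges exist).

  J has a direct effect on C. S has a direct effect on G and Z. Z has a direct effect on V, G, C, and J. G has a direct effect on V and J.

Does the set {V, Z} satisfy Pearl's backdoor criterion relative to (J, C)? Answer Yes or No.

Backdoor paths from J to C (paths whose first edge points into J):
  P1: J <- Z -> C
  P2: J <- G <- S -> Z -> C
  P3: J <- G <- Z -> C
  P4: J <- G -> V <- Z -> C
Condition 1 (no descendant of J in the set): holds — descendants of J are {C}; none are in {V, Z}.
Condition 2 (every backdoor path blocked by {V, Z}):
  P1: blocked at fork node Z ∈ conditioning set.
  P2: blocked at chain node Z ∈ conditioning set.
  P3: blocked at fork node Z ∈ conditioning set.
  P4: blocked at fork node Z ∈ conditioning set.
{V, Z} satisfies the backdoor criterion.

Yes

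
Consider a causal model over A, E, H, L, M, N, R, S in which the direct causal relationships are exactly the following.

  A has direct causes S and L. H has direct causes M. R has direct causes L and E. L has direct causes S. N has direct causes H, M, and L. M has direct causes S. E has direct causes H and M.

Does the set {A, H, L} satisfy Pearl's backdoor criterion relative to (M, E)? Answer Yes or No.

Backdoor paths from M to E (paths whose first edge points into M):
  P1: M <- S -> L -> N <- H -> E
  P2: M <- S -> L -> R <- E
  P3: M <- S -> A <- L -> N <- H -> E
  P4: M <- S -> A <- L -> R <- E
Condition 1 (no descendant of M in the set): FAILS — H is a descendant of M.
Condition 2 (every backdoor path blocked by {A, H, L}):
  P1: blocked at chain node L ∈ conditioning set.
  P2: blocked at chain node L ∈ conditioning set.
  P3: blocked at fork node L ∈ conditioning set.
  P4: blocked at fork node L ∈ conditioning set.
{A, H, L} does not satisfy the backdoor criterion.

No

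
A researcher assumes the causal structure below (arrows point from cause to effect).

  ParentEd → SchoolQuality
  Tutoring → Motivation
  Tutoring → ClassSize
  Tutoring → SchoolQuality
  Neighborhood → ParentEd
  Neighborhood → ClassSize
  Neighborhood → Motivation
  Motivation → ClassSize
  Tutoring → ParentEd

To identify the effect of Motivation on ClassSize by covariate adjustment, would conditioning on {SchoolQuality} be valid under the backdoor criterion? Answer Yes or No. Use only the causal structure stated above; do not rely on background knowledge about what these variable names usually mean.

No

Backdoor paths from Motivation to ClassSize (paths whose first edge points into Motivation):
  P1: Motivation <- Tutoring -> ParentEd <- Neighborhood -> ClassSize
  P2: Motivation <- Tutoring -> SchoolQuality <- ParentEd <- Neighborhood -> ClassSize
  P3: Motivation <- Tutoring -> ClassSize
  P4: Motivation <- Neighborhood -> ParentEd <- Tutoring -> ClassSize
  P5: Motivation <- Neighborhood -> ParentEd -> SchoolQuality <- Tutoring -> ClassSize
  P6: Motivation <- Neighborhood -> ClassSize
Condition 1 (no descendant of Motivation in the set): holds — descendants of Motivation are {ClassSize}; none are in {SchoolQuality}.
Condition 2 (every backdoor path blocked by {SchoolQuality}):
  P1: open — collider(s) ParentEd are conditioned on (or have a conditioned descendant) and no non-collider on the path is in the set.
  P2: open — collider(s) SchoolQuality are conditioned on (or have a conditioned descendant) and no non-collider on the path is in the set.
  P3: open — no interior node is in the conditioning set.
  P4: open — collider(s) ParentEd are conditioned on (or have a conditioned descendant) and no non-collider on the path is in the set.
  P5: open — collider(s) SchoolQuality are conditioned on (or have a conditioned descendant) and no non-collider on the path is in the set.
  P6: open — no interior node is in the conditioning set.
{SchoolQuality} does not satisfy the backdoor criterion.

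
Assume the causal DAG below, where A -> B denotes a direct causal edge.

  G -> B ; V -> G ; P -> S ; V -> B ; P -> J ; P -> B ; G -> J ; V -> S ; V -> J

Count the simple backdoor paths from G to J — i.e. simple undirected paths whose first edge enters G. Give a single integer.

A backdoor path from G to J is any simple undirected path whose first edge points into G (i.e. leaves G via a parent).
Parents of G: {V}.
Enumerating:
  P1: G <- V -> B <- P -> J
  P2: G <- V -> J
  P3: G <- V -> S <- P -> J
That exhausts the simple backdoor paths. Count: 3.

3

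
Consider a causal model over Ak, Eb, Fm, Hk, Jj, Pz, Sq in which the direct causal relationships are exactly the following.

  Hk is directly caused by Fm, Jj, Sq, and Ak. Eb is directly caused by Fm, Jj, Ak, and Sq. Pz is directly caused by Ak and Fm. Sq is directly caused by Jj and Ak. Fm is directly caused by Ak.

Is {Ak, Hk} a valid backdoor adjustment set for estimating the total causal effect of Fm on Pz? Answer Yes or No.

Backdoor paths from Fm to Pz (paths whose first edge points into Fm):
  P1: Fm <- Ak -> Pz
Condition 1 (no descendant of Fm in the set): FAILS — Hk is a descendant of Fm.
Condition 2 (every backdoor path blocked by {Ak, Hk}):
  P1: blocked at fork node Ak ∈ conditioning set.
{Ak, Hk} does not satisfy the backdoor criterion.

No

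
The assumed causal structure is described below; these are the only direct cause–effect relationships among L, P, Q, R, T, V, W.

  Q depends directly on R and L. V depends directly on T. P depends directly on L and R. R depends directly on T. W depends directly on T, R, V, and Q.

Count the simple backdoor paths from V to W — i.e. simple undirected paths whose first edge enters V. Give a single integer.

A backdoor path from V to W is any simple undirected path whose first edge points into V (i.e. leaves V via a parent).
Parents of V: {T}.
Enumerating:
  P1: V <- T -> R -> Q -> W
  P2: V <- T -> R -> W
  P3: V <- T -> R -> P <- L -> Q -> W
  P4: V <- T -> W
That exhausts the simple backdoor paths. Count: 4.

4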